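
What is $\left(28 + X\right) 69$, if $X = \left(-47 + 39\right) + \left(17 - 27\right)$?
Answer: $690$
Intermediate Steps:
$X = -18$ ($X = -8 + \left(17 - 27\right) = -8 - 10 = -18$)
$\left(28 + X\right) 69 = \left(28 - 18\right) 69 = 10 \cdot 69 = 690$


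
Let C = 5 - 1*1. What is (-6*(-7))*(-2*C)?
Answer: -336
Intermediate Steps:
C = 4 (C = 5 - 1 = 4)
(-6*(-7))*(-2*C) = (-6*(-7))*(-2*4) = 42*(-8) = -336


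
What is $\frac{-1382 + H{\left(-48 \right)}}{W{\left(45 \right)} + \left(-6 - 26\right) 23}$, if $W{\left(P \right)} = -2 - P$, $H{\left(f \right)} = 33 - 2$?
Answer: $\frac{1351}{783} \approx 1.7254$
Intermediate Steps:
$H{\left(f \right)} = 31$ ($H{\left(f \right)} = 33 - 2 = 31$)
$\frac{-1382 + H{\left(-48 \right)}}{W{\left(45 \right)} + \left(-6 - 26\right) 23} = \frac{-1382 + 31}{\left(-2 - 45\right) + \left(-6 - 26\right) 23} = - \frac{1351}{\left(-2 - 45\right) - 736} = - \frac{1351}{-47 - 736} = - \frac{1351}{-783} = \left(-1351\right) \left(- \frac{1}{783}\right) = \frac{1351}{783}$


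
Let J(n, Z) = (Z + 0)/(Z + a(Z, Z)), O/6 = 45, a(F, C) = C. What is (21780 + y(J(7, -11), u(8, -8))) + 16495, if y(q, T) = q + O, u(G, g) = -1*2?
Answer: 77091/2 ≈ 38546.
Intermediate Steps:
u(G, g) = -2
O = 270 (O = 6*45 = 270)
J(n, Z) = ½ (J(n, Z) = (Z + 0)/(Z + Z) = Z/((2*Z)) = Z*(1/(2*Z)) = ½)
y(q, T) = 270 + q (y(q, T) = q + 270 = 270 + q)
(21780 + y(J(7, -11), u(8, -8))) + 16495 = (21780 + (270 + ½)) + 16495 = (21780 + 541/2) + 16495 = 44101/2 + 16495 = 77091/2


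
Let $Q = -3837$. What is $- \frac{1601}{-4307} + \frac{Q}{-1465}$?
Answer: $\frac{18871424}{6309755} \approx 2.9908$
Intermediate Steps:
$- \frac{1601}{-4307} + \frac{Q}{-1465} = - \frac{1601}{-4307} - \frac{3837}{-1465} = \left(-1601\right) \left(- \frac{1}{4307}\right) - - \frac{3837}{1465} = \frac{1601}{4307} + \frac{3837}{1465} = \frac{18871424}{6309755}$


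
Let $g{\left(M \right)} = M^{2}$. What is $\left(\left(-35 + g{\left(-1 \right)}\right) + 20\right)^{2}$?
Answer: $196$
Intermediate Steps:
$\left(\left(-35 + g{\left(-1 \right)}\right) + 20\right)^{2} = \left(\left(-35 + \left(-1\right)^{2}\right) + 20\right)^{2} = \left(\left(-35 + 1\right) + 20\right)^{2} = \left(-34 + 20\right)^{2} = \left(-14\right)^{2} = 196$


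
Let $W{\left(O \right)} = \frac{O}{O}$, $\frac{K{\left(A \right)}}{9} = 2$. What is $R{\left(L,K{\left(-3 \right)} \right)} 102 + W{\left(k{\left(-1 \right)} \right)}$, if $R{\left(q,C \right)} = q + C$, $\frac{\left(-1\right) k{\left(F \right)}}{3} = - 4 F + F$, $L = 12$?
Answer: $3061$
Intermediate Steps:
$K{\left(A \right)} = 18$ ($K{\left(A \right)} = 9 \cdot 2 = 18$)
$k{\left(F \right)} = 9 F$ ($k{\left(F \right)} = - 3 \left(- 4 F + F\right) = - 3 \left(- 3 F\right) = 9 F$)
$R{\left(q,C \right)} = C + q$
$W{\left(O \right)} = 1$
$R{\left(L,K{\left(-3 \right)} \right)} 102 + W{\left(k{\left(-1 \right)} \right)} = \left(18 + 12\right) 102 + 1 = 30 \cdot 102 + 1 = 3060 + 1 = 3061$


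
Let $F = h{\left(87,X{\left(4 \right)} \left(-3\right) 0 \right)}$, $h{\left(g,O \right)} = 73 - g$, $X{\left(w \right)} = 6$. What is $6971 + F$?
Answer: $6957$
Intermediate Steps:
$F = -14$ ($F = 73 - 87 = -14$)
$6971 + F = 6971 - 14 = 6957$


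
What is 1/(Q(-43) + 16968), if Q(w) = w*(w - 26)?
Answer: 1/19935 ≈ 5.0163e-5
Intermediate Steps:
Q(w) = w*(-26 + w)
1/(Q(-43) + 16968) = 1/(-43*(-26 - 43) + 16968) = 1/(-43*(-69) + 16968) = 1/(2967 + 16968) = 1/19935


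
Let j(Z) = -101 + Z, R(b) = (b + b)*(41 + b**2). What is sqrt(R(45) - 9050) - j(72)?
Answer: 29 + 133*sqrt(10) ≈ 449.58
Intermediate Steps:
R(b) = 2*b*(41 + b**2) (R(b) = (2*b)*(41 + b**2) = 2*b*(41 + b**2))
sqrt(R(45) - 9050) - j(72) = sqrt(2*45*(41 + 45**2) - 9050) - (-101 + 72) = sqrt(2*45*(41 + 2025) - 9050) - 1*(-29) = sqrt(2*45*2066 - 9050) + 29 = sqrt(185940 - 9050) + 29 = sqrt(176890) + 29 = 133*sqrt(10) + 29 = 29 + 133*sqrt(10)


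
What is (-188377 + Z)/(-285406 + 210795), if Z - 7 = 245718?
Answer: -57348/74611 ≈ -0.76863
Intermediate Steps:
Z = 245725 (Z = 7 + 245718 = 245725)
(-188377 + Z)/(-285406 + 210795) = (-188377 + 245725)/(-285406 + 210795) = 57348/(-74611) = 57348*(-1/74611) = -57348/74611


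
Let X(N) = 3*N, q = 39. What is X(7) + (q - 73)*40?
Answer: -1339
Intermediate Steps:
X(7) + (q - 73)*40 = 3*7 + (39 - 73)*40 = 21 - 34*40 = 21 - 1360 = -1339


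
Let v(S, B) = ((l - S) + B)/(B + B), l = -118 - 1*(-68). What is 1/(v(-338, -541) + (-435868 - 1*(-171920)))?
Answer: -1082/285591483 ≈ -3.7886e-6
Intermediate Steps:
l = -50 (l = -118 + 68 = -50)
v(S, B) = (-50 + B - S)/(2*B) (v(S, B) = ((-50 - S) + B)/(B + B) = (-50 + B - S)/((2*B)) = (-50 + B - S)*(1/(2*B)) = (-50 + B - S)/(2*B))
1/(v(-338, -541) + (-435868 - 1*(-171920))) = 1/((1/2)*(-50 - 541 - 1*(-338))/(-541) + (-435868 - 1*(-171920))) = 1/((1/2)*(-1/541)*(-50 - 541 + 338) + (-435868 + 171920)) = 1/((1/2)*(-1/541)*(-253) - 263948) = 1/(253/1082 - 263948) = 1/(-285591483/1082) = -1082/285591483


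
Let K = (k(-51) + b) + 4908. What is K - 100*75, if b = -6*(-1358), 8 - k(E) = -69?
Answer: 5633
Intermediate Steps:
k(E) = 77 (k(E) = 8 - 1*(-69) = 8 + 69 = 77)
b = 8148
K = 13133 (K = (77 + 8148) + 4908 = 8225 + 4908 = 13133)
K - 100*75 = 13133 - 100*75 = 13133 - 7500 = 5633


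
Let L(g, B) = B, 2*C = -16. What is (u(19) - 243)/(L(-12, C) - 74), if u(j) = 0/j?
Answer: 243/82 ≈ 2.9634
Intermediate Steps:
C = -8 (C = (½)*(-16) = -8)
u(j) = 0
(u(19) - 243)/(L(-12, C) - 74) = (0 - 243)/(-8 - 74) = -243/(-82) = -243*(-1/82) = 243/82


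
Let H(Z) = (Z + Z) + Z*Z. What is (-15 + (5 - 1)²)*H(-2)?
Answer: 0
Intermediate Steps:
H(Z) = Z² + 2*Z (H(Z) = 2*Z + Z² = Z² + 2*Z)
(-15 + (5 - 1)²)*H(-2) = (-15 + (5 - 1)²)*(-2*(2 - 2)) = (-15 + 4²)*(-2*0) = (-15 + 16)*0 = 1*0 = 0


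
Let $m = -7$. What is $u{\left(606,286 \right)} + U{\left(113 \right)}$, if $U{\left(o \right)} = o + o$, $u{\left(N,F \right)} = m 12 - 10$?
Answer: $132$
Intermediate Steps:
$u{\left(N,F \right)} = -94$ ($u{\left(N,F \right)} = \left(-7\right) 12 - 10 = -84 - 10 = -94$)
$U{\left(o \right)} = 2 o$
$u{\left(606,286 \right)} + U{\left(113 \right)} = -94 + 2 \cdot 113 = -94 + 226 = 132$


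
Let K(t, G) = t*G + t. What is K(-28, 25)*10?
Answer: -7280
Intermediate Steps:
K(t, G) = t + G*t (K(t, G) = G*t + t = t + G*t)
K(-28, 25)*10 = -28*(1 + 25)*10 = -28*26*10 = -728*10 = -7280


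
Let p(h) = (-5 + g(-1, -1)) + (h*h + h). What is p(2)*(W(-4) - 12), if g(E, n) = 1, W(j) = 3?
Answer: -18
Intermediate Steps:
p(h) = -4 + h + h² (p(h) = (-5 + 1) + (h*h + h) = -4 + (h² + h) = -4 + (h + h²) = -4 + h + h²)
p(2)*(W(-4) - 12) = (-4 + 2 + 2²)*(3 - 12) = (-4 + 2 + 4)*(-9) = 2*(-9) = -18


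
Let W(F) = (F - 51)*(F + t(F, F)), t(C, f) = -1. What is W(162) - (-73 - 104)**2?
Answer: -13458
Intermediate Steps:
W(F) = (-1 + F)*(-51 + F) (W(F) = (F - 51)*(F - 1) = (-51 + F)*(-1 + F) = (-1 + F)*(-51 + F))
W(162) - (-73 - 104)**2 = (51 + 162**2 - 52*162) - (-73 - 104)**2 = (51 + 26244 - 8424) - 1*(-177)**2 = 17871 - 1*31329 = 17871 - 31329 = -13458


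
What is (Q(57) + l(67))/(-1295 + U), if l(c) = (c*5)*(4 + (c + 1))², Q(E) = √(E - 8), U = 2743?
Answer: 1736647/1448 ≈ 1199.3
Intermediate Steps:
Q(E) = √(-8 + E)
l(c) = 5*c*(5 + c)² (l(c) = (5*c)*(4 + (1 + c))² = (5*c)*(5 + c)² = 5*c*(5 + c)²)
(Q(57) + l(67))/(-1295 + U) = (√(-8 + 57) + 5*67*(5 + 67)²)/(-1295 + 2743) = (√49 + 5*67*72²)/1448 = (7 + 5*67*5184)*(1/1448) = (7 + 1736640)*(1/1448) = 1736647*(1/1448) = 1736647/1448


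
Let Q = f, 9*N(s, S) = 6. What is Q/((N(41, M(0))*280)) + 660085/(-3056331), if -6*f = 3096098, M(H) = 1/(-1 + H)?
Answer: -4731719795819/1711545360 ≈ -2764.6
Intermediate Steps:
N(s, S) = ⅔ (N(s, S) = (⅑)*6 = ⅔)
f = -1548049/3 (f = -⅙*3096098 = -1548049/3 ≈ -5.1602e+5)
Q = -1548049/3 ≈ -5.1602e+5
Q/((N(41, M(0))*280)) + 660085/(-3056331) = -1548049/(3*((⅔)*280)) + 660085/(-3056331) = -1548049/(3*560/3) + 660085*(-1/3056331) = -1548049/3*3/560 - 660085/3056331 = -1548049/560 - 660085/3056331 = -4731719795819/1711545360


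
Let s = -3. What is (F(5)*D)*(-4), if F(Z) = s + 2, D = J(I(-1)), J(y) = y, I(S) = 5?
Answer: 20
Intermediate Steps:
D = 5
F(Z) = -1 (F(Z) = -3 + 2 = -1)
(F(5)*D)*(-4) = -1*5*(-4) = -5*(-4) = 20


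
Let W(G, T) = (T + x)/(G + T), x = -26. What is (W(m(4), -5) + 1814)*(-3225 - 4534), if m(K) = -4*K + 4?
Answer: -239512571/17 ≈ -1.4089e+7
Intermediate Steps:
m(K) = 4 - 4*K
W(G, T) = (-26 + T)/(G + T) (W(G, T) = (T - 26)/(G + T) = (-26 + T)/(G + T))
(W(m(4), -5) + 1814)*(-3225 - 4534) = ((-26 - 5)/((4 - 4*4) - 5) + 1814)*(-3225 - 4534) = (-31/((4 - 16) - 5) + 1814)*(-7759) = (-31/(-12 - 5) + 1814)*(-7759) = (-31/(-17) + 1814)*(-7759) = (-1/17*(-31) + 1814)*(-7759) = (31/17 + 1814)*(-7759) = (30869/17)*(-7759) = -239512571/17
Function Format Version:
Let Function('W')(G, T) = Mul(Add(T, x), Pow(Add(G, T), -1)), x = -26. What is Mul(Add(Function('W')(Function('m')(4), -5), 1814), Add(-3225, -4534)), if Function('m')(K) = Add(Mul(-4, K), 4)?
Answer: Rational(-239512571, 17) ≈ -1.4089e+7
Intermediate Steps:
Function('m')(K) = Add(4, Mul(-4, K))
Function('W')(G, T) = Mul(Pow(Add(G, T), -1), Add(-26, T)) (Function('W')(G, T) = Mul(Add(T, -26), Pow(Add(G, T), -1)) = Mul(Add(-26, T), Pow(Add(G, T), -1)) = Mul(Pow(Add(G, T), -1), Add(-26, T)))
Mul(Add(Function('W')(Function('m')(4), -5), 1814), Add(-3225, -4534)) = Mul(Add(Mul(Pow(Add(Add(4, Mul(-4, 4)), -5), -1), Add(-26, -5)), 1814), Add(-3225, -4534)) = Mul(Add(Mul(Pow(Add(Add(4, -16), -5), -1), -31), 1814), -7759) = Mul(Add(Mul(Pow(Add(-12, -5), -1), -31), 1814), -7759) = Mul(Add(Mul(Pow(-17, -1), -31), 1814), -7759) = Mul(Add(Mul(Rational(-1, 17), -31), 1814), -7759) = Mul(Add(Rational(31, 17), 1814), -7759) = Mul(Rational(30869, 17), -7759) = Rational(-239512571, 17)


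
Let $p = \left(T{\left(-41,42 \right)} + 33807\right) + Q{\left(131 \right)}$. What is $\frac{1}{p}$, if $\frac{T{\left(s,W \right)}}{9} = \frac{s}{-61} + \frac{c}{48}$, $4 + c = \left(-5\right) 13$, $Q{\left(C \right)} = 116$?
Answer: $\frac{976}{33102125} \approx 2.9485 \cdot 10^{-5}$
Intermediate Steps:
$c = -69$ ($c = -4 - 65 = -69$)
$T{\left(s,W \right)} = - \frac{207}{16} - \frac{9 s}{61}$ ($T{\left(s,W \right)} = 9 \left(\frac{s}{-61} - \frac{69}{48}\right) = 9 \left(s \left(- \frac{1}{61}\right) - \frac{23}{16}\right) = 9 \left(- \frac{s}{61} - \frac{23}{16}\right) = 9 \left(- \frac{23}{16} - \frac{s}{61}\right) = - \frac{207}{16} - \frac{9 s}{61}$)
$p = \frac{33102125}{976}$ ($p = \left(\left(- \frac{207}{16} - - \frac{369}{61}\right) + 33807\right) + 116 = \left(\left(- \frac{207}{16} + \frac{369}{61}\right) + 33807\right) + 116 = \left(- \frac{6723}{976} + 33807\right) + 116 = \frac{32988909}{976} + 116 = \frac{33102125}{976} \approx 33916.0$)
$\frac{1}{p} = \frac{1}{\frac{33102125}{976}} = \frac{976}{33102125}$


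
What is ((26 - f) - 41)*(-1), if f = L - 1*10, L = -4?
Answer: 1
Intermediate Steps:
f = -14 (f = -4 - 1*10 = -4 - 10 = -14)
((26 - f) - 41)*(-1) = ((26 - 1*(-14)) - 41)*(-1) = ((26 + 14) - 41)*(-1) = (40 - 41)*(-1) = -1*(-1) = 1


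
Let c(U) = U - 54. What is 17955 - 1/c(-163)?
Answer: 3896236/217 ≈ 17955.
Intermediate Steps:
c(U) = -54 + U
17955 - 1/c(-163) = 17955 - 1/(-54 - 163) = 17955 - 1/(-217) = 17955 - 1*(-1/217) = 17955 + 1/217 = 3896236/217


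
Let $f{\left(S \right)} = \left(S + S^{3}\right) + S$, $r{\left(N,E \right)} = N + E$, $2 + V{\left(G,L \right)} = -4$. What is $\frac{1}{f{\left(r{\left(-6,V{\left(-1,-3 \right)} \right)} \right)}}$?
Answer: $- \frac{1}{1752} \approx -0.00057078$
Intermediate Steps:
$V{\left(G,L \right)} = -6$ ($V{\left(G,L \right)} = -2 - 4 = -6$)
$r{\left(N,E \right)} = E + N$
$f{\left(S \right)} = S^{3} + 2 S$
$\frac{1}{f{\left(r{\left(-6,V{\left(-1,-3 \right)} \right)} \right)}} = \frac{1}{\left(-6 - 6\right) \left(2 + \left(-6 - 6\right)^{2}\right)} = \frac{1}{\left(-12\right) \left(2 + \left(-12\right)^{2}\right)} = \frac{1}{\left(-12\right) \left(2 + 144\right)} = \frac{1}{\left(-12\right) 146} = \frac{1}{-1752} = - \frac{1}{1752}$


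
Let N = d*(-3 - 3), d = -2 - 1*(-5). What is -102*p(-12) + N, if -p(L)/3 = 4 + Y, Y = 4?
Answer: 2430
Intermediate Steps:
d = 3 (d = -2 + 5 = 3)
p(L) = -24 (p(L) = -3*(4 + 4) = -3*8 = -24)
N = -18 (N = 3*(-3 - 3) = 3*(-6) = -18)
-102*p(-12) + N = -102*(-24) - 18 = 2448 - 18 = 2430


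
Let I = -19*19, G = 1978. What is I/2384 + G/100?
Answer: 1169863/59600 ≈ 19.629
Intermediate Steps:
I = -361
I/2384 + G/100 = -361/2384 + 1978/100 = -361*1/2384 + 1978*(1/100) = -361/2384 + 989/50 = 1169863/59600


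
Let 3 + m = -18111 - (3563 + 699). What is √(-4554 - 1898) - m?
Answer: 22376 + 2*I*√1613 ≈ 22376.0 + 80.324*I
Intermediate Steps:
m = -22376 (m = -3 + (-18111 - (3563 + 699)) = -3 + (-18111 - 1*4262) = -3 + (-18111 - 4262) = -3 - 22373 = -22376)
√(-4554 - 1898) - m = √(-4554 - 1898) - 1*(-22376) = √(-6452) + 22376 = 2*I*√1613 + 22376 = 22376 + 2*I*√1613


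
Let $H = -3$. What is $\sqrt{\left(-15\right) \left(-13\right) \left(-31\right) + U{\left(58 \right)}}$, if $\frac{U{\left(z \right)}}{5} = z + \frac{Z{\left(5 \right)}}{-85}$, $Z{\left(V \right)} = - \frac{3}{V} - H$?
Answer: $\frac{i \sqrt{41580895}}{85} \approx 75.863 i$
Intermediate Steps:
$Z{\left(V \right)} = 3 - \frac{3}{V}$ ($Z{\left(V \right)} = - \frac{3}{V} - -3 = - \frac{3}{V} + 3 = 3 - \frac{3}{V}$)
$U{\left(z \right)} = - \frac{12}{85} + 5 z$ ($U{\left(z \right)} = 5 \left(z + \frac{3 - \frac{3}{5}}{-85}\right) = 5 \left(z + \left(3 - \frac{3}{5}\right) \left(- \frac{1}{85}\right)\right) = 5 \left(z + \frac{12}{5} \left(- \frac{1}{85}\right)\right) = 5 \left(z - \frac{12}{425}\right) = 5 \left(- \frac{12}{425} + z\right) = - \frac{12}{85} + 5 z$)
$\sqrt{\left(-15\right) \left(-13\right) \left(-31\right) + U{\left(58 \right)}} = \sqrt{\left(-15\right) \left(-13\right) \left(-31\right) + \left(- \frac{12}{85} + 5 \cdot 58\right)} = \sqrt{195 \left(-31\right) + \left(- \frac{12}{85} + 290\right)} = \sqrt{-6045 + \frac{24638}{85}} = \sqrt{- \frac{489187}{85}} = \frac{i \sqrt{41580895}}{85}$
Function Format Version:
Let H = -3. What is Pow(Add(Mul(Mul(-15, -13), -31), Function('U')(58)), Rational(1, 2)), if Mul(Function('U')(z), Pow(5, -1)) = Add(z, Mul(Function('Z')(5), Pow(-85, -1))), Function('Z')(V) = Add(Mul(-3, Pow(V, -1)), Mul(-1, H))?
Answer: Mul(Rational(1, 85), I, Pow(41580895, Rational(1, 2))) ≈ Mul(75.863, I)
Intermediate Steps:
Function('Z')(V) = Add(3, Mul(-3, Pow(V, -1))) (Function('Z')(V) = Add(Mul(-3, Pow(V, -1)), Mul(-1, -3)) = Add(Mul(-3, Pow(V, -1)), 3) = Add(3, Mul(-3, Pow(V, -1))))
Function('U')(z) = Add(Rational(-12, 85), Mul(5, z)) (Function('U')(z) = Mul(5, Add(z, Mul(Add(3, Mul(-3, Pow(5, -1))), Pow(-85, -1)))) = Mul(5, Add(z, Mul(Add(3, Mul(-3, Rational(1, 5))), Rational(-1, 85)))) = Mul(5, Add(z, Mul(Add(3, Rational(-3, 5)), Rational(-1, 85)))) = Mul(5, Add(z, Mul(Rational(12, 5), Rational(-1, 85)))) = Mul(5, Add(z, Rational(-12, 425))) = Mul(5, Add(Rational(-12, 425), z)) = Add(Rational(-12, 85), Mul(5, z)))
Pow(Add(Mul(Mul(-15, -13), -31), Function('U')(58)), Rational(1, 2)) = Pow(Add(Mul(Mul(-15, -13), -31), Add(Rational(-12, 85), Mul(5, 58))), Rational(1, 2)) = Pow(Add(Mul(195, -31), Add(Rational(-12, 85), 290)), Rational(1, 2)) = Pow(Add(-6045, Rational(24638, 85)), Rational(1, 2)) = Pow(Rational(-489187, 85), Rational(1, 2)) = Mul(Rational(1, 85), I, Pow(41580895, Rational(1, 2)))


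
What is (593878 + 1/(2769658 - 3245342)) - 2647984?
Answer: -977105358505/475684 ≈ -2.0541e+6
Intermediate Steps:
(593878 + 1/(2769658 - 3245342)) - 2647984 = (593878 + 1/(-475684)) - 2647984 = (593878 - 1/475684) - 2647984 = 282498262551/475684 - 2647984 = -977105358505/475684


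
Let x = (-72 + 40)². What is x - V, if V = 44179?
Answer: -43155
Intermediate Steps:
x = 1024 (x = (-32)² = 1024)
x - V = 1024 - 1*44179 = 1024 - 44179 = -43155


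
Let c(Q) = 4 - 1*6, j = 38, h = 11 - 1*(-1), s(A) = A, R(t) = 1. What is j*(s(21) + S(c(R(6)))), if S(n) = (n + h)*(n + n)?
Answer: -722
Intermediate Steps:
h = 12 (h = 11 + 1 = 12)
c(Q) = -2 (c(Q) = 4 - 6 = -2)
S(n) = 2*n*(12 + n) (S(n) = (n + 12)*(n + n) = (12 + n)*(2*n) = 2*n*(12 + n))
j*(s(21) + S(c(R(6)))) = 38*(21 + 2*(-2)*(12 - 2)) = 38*(21 + 2*(-2)*10) = 38*(21 - 40) = 38*(-19) = -722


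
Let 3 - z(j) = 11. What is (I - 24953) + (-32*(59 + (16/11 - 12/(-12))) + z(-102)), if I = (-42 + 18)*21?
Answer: -301747/11 ≈ -27432.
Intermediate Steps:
I = -504 (I = -24*21 = -504)
z(j) = -8 (z(j) = 3 - 1*11 = 3 - 11 = -8)
(I - 24953) + (-32*(59 + (16/11 - 12/(-12))) + z(-102)) = (-504 - 24953) + (-32*(59 + (16/11 - 12/(-12))) - 8) = -25457 + (-32*(59 + (16*(1/11) - 12*(-1/12))) - 8) = -25457 + (-32*(59 + (16/11 + 1)) - 8) = -25457 + (-32*(59 + 27/11) - 8) = -25457 + (-32*676/11 - 8) = -25457 + (-21632/11 - 8) = -25457 - 21720/11 = -301747/11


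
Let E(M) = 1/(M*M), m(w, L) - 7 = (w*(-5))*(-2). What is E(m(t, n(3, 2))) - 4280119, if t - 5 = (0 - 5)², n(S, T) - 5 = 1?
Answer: -403396935630/94249 ≈ -4.2801e+6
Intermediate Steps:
n(S, T) = 6 (n(S, T) = 5 + 1 = 6)
t = 30 (t = 5 + (0 - 5)² = 5 + (-5)² = 5 + 25 = 30)
m(w, L) = 7 + 10*w (m(w, L) = 7 + (w*(-5))*(-2) = 7 - 5*w*(-2) = 7 + 10*w)
E(M) = M⁻² (E(M) = 1/(M²) = M⁻²)
E(m(t, n(3, 2))) - 4280119 = (7 + 10*30)⁻² - 4280119 = (7 + 300)⁻² - 4280119 = 307⁻² - 4280119 = 1/94249 - 4280119 = -403396935630/94249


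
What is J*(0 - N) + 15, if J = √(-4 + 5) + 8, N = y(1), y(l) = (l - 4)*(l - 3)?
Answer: -39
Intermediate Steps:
y(l) = (-4 + l)*(-3 + l)
N = 6 (N = 12 + 1² - 7*1 = 12 + 1 - 7 = 6)
J = 9 (J = √1 + 8 = 1 + 8 = 9)
J*(0 - N) + 15 = 9*(0 - 1*6) + 15 = 9*(0 - 6) + 15 = 9*(-6) + 15 = -54 + 15 = -39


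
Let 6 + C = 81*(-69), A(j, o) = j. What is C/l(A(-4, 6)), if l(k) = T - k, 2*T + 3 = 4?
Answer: -3730/3 ≈ -1243.3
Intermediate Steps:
T = ½ (T = -3/2 + (½)*4 = -3/2 + 2 = ½ ≈ 0.50000)
l(k) = ½ - k
C = -5595 (C = -6 + 81*(-69) = -6 - 5589 = -5595)
C/l(A(-4, 6)) = -5595/(½ - 1*(-4)) = -5595/(½ + 4) = -5595/9/2 = -5595*2/9 = -3730/3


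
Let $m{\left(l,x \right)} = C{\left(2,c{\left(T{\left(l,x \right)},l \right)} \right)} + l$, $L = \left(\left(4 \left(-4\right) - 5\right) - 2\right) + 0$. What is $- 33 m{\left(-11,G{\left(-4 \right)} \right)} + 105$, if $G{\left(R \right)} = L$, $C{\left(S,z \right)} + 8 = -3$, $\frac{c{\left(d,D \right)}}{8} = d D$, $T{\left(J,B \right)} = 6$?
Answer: $831$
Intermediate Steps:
$c{\left(d,D \right)} = 8 D d$ ($c{\left(d,D \right)} = 8 d D = 8 D d$)
$C{\left(S,z \right)} = -11$ ($C{\left(S,z \right)} = -8 - 3 = -11$)
$L = -23$ ($L = \left(\left(-16 - 5\right) - 2\right) + 0 = \left(-21 - 2\right) + 0 = -23 + 0 = -23$)
$G{\left(R \right)} = -23$
$m{\left(l,x \right)} = -11 + l$
$- 33 m{\left(-11,G{\left(-4 \right)} \right)} + 105 = - 33 \left(-11 - 11\right) + 105 = \left(-33\right) \left(-22\right) + 105 = 726 + 105 = 831$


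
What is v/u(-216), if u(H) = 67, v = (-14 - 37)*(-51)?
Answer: 2601/67 ≈ 38.821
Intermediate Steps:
v = 2601 (v = -51*(-51) = 2601)
v/u(-216) = 2601/67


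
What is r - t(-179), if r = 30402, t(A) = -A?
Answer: 30223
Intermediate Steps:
r - t(-179) = 30402 - (-1)*(-179) = 30402 - 1*179 = 30402 - 179 = 30223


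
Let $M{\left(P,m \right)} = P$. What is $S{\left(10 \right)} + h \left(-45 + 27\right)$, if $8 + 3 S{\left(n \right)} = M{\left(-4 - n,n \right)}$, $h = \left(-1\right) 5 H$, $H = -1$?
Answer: $- \frac{292}{3} \approx -97.333$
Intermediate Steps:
$h = 5$ ($h = \left(-1\right) 5 \left(-1\right) = \left(-5\right) \left(-1\right) = 5$)
$S{\left(n \right)} = -4 - \frac{n}{3}$ ($S{\left(n \right)} = - \frac{8}{3} + \frac{-4 - n}{3} = - \frac{8}{3} - \left(\frac{4}{3} + \frac{n}{3}\right) = -4 - \frac{n}{3}$)
$S{\left(10 \right)} + h \left(-45 + 27\right) = \left(-4 - \frac{10}{3}\right) + 5 \left(-45 + 27\right) = \left(-4 - \frac{10}{3}\right) + 5 \left(-18\right) = - \frac{22}{3} - 90 = - \frac{292}{3}$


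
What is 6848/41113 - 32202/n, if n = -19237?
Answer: 1455655802/790890781 ≈ 1.8405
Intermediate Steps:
6848/41113 - 32202/n = 6848/41113 - 32202/(-19237) = 6848*(1/41113) - 32202*(-1/19237) = 6848/41113 + 32202/19237 = 1455655802/790890781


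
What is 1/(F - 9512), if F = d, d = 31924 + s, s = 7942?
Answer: 1/30354 ≈ 3.2945e-5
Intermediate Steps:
d = 39866 (d = 31924 + 7942 = 39866)
F = 39866
1/(F - 9512) = 1/(39866 - 9512) = 1/30354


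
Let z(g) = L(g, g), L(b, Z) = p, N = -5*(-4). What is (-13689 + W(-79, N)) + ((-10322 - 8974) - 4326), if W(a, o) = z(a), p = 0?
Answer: -37311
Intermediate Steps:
N = 20
L(b, Z) = 0
z(g) = 0
W(a, o) = 0
(-13689 + W(-79, N)) + ((-10322 - 8974) - 4326) = (-13689 + 0) + ((-10322 - 8974) - 4326) = -13689 + (-19296 - 4326) = -13689 - 23622 = -37311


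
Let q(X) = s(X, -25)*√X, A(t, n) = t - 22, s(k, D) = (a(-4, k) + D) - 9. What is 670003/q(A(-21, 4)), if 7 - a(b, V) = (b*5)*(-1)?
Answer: 670003*I*√43/2021 ≈ 2173.9*I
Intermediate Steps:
a(b, V) = 7 + 5*b (a(b, V) = 7 - b*5*(-1) = 7 - 5*b*(-1) = 7 - (-5)*b = 7 + 5*b)
s(k, D) = -22 + D (s(k, D) = ((7 + 5*(-4)) + D) - 9 = ((7 - 20) + D) - 9 = (-13 + D) - 9 = -22 + D)
A(t, n) = -22 + t
q(X) = -47*√X (q(X) = (-22 - 25)*√X = -47*√X)
670003/q(A(-21, 4)) = 670003/((-47*√(-22 - 21))) = 670003/((-47*I*√43)) = 670003*(I*√43/2021) = 670003*I*√43/2021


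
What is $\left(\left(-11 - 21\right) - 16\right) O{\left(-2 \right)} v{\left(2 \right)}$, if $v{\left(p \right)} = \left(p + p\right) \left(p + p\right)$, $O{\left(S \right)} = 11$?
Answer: $-8448$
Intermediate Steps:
$v{\left(p \right)} = 4 p^{2}$ ($v{\left(p \right)} = 2 p 2 p = 4 p^{2}$)
$\left(\left(-11 - 21\right) - 16\right) O{\left(-2 \right)} v{\left(2 \right)} = \left(\left(-11 - 21\right) - 16\right) 11 \cdot 4 \cdot 2^{2} = \left(\left(-11 - 21\right) - 16\right) 11 \cdot 4 \cdot 4 = \left(-32 - 16\right) 11 \cdot 16 = \left(-48\right) 11 \cdot 16 = \left(-528\right) 16 = -8448$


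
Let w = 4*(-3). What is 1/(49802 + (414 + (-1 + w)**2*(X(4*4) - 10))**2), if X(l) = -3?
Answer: 1/3228891 ≈ 3.0970e-7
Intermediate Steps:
w = -12
1/(49802 + (414 + (-1 + w)**2*(X(4*4) - 10))**2) = 1/(49802 + (414 + (-1 - 12)**2*(-3 - 10))**2) = 1/(49802 + (414 + (-13)**2*(-13))**2) = 1/(49802 + (414 + 169*(-13))**2) = 1/(49802 + (414 - 2197)**2) = 1/(49802 + (-1783)**2) = 1/(49802 + 3179089) = 1/3228891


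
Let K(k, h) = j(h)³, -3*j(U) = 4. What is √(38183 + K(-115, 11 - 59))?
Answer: √3092631/9 ≈ 195.40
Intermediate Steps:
j(U) = -4/3 (j(U) = -⅓*4 = -4/3)
K(k, h) = -64/27 (K(k, h) = (-4/3)³ = -64/27)
√(38183 + K(-115, 11 - 59)) = √(38183 - 64/27) = √(1030877/27) = √3092631/9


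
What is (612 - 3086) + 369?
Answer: -2105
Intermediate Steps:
(612 - 3086) + 369 = -2474 + 369 = -2105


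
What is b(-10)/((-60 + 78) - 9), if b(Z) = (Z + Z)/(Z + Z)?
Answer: 1/9 ≈ 0.11111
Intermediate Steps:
b(Z) = 1 (b(Z) = (2*Z)/((2*Z)) = (2*Z)*(1/(2*Z)) = 1)
b(-10)/((-60 + 78) - 9) = 1/((-60 + 78) - 9) = 1/(18 - 9) = 1/9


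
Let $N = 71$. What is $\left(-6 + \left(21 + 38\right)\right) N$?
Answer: $3763$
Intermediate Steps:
$\left(-6 + \left(21 + 38\right)\right) N = \left(-6 + \left(21 + 38\right)\right) 71 = \left(-6 + 59\right) 71 = 53 \cdot 71 = 3763$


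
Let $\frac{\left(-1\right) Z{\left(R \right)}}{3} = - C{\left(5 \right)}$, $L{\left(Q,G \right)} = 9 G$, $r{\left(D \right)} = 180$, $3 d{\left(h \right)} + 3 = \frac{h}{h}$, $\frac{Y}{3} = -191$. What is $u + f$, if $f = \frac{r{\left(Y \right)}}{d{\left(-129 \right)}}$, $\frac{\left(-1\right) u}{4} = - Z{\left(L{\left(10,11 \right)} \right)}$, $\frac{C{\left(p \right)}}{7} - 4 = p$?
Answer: $486$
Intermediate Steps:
$Y = -573$ ($Y = 3 \left(-191\right) = -573$)
$C{\left(p \right)} = 28 + 7 p$
$d{\left(h \right)} = - \frac{2}{3}$ ($d{\left(h \right)} = -1 + \frac{h \frac{1}{h}}{3} = -1 + \frac{1}{3} \cdot 1 = -1 + \frac{1}{3} = - \frac{2}{3}$)
$Z{\left(R \right)} = 189$ ($Z{\left(R \right)} = - 3 \left(- (28 + 7 \cdot 5)\right) = - 3 \left(- (28 + 35)\right) = - 3 \left(\left(-1\right) 63\right) = \left(-3\right) \left(-63\right) = 189$)
$u = 756$ ($u = - 4 \left(\left(-1\right) 189\right) = \left(-4\right) \left(-189\right) = 756$)
$f = -270$ ($f = \frac{180}{- \frac{2}{3}} = 180 \left(- \frac{3}{2}\right) = -270$)
$u + f = 756 - 270 = 486$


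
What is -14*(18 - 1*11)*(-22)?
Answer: 2156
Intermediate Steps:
-14*(18 - 1*11)*(-22) = -14*(18 - 11)*(-22) = -14*7*(-22) = -98*(-22) = 2156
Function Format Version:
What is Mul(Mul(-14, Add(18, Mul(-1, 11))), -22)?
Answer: 2156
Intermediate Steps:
Mul(Mul(-14, Add(18, Mul(-1, 11))), -22) = Mul(Mul(-14, Add(18, -11)), -22) = Mul(Mul(-14, 7), -22) = Mul(-98, -22) = 2156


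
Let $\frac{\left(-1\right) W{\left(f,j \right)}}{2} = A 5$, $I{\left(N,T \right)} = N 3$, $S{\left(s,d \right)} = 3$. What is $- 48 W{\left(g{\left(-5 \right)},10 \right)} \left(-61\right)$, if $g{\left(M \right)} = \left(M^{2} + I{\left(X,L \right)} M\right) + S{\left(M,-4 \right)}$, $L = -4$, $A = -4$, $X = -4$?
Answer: $117120$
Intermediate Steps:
$I{\left(N,T \right)} = 3 N$
$g{\left(M \right)} = 3 + M^{2} - 12 M$ ($g{\left(M \right)} = \left(M^{2} + 3 \left(-4\right) M\right) + 3 = \left(M^{2} - 12 M\right) + 3 = 3 + M^{2} - 12 M$)
$W{\left(f,j \right)} = 40$ ($W{\left(f,j \right)} = - 2 \left(\left(-4\right) 5\right) = \left(-2\right) \left(-20\right) = 40$)
$- 48 W{\left(g{\left(-5 \right)},10 \right)} \left(-61\right) = \left(-48\right) 40 \left(-61\right) = \left(-1920\right) \left(-61\right) = 117120$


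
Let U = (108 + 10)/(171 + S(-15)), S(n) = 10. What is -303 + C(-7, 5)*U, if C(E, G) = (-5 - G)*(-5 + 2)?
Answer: -51303/181 ≈ -283.44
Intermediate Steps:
C(E, G) = 15 + 3*G (C(E, G) = (-5 - G)*(-3) = 15 + 3*G)
U = 118/181 (U = (108 + 10)/(171 + 10) = 118/181 ≈ 0.65193)
-303 + C(-7, 5)*U = -303 + (15 + 3*5)*(118/181) = -303 + (15 + 15)*(118/181) = -303 + 30*(118/181) = -303 + 3540/181 = -51303/181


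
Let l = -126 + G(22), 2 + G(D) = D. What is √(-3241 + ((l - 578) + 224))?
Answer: I*√3701 ≈ 60.836*I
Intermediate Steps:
G(D) = -2 + D
l = -106 (l = -126 + (-2 + 22) = -126 + 20 = -106)
√(-3241 + ((l - 578) + 224)) = √(-3241 + ((-106 - 578) + 224)) = √(-3241 + (-684 + 224)) = √(-3241 - 460) = √(-3701) = I*√3701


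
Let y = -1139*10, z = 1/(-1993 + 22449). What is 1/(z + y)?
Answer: -20456/232993839 ≈ -8.7796e-5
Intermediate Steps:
z = 1/20456 ≈ 4.8885e-5
y = -11390
1/(z + y) = 1/(1/20456 - 11390) = 1/(-232993839/20456) = -20456/232993839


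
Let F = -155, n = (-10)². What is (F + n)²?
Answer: 3025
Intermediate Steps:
n = 100
(F + n)² = (-155 + 100)² = (-55)² = 3025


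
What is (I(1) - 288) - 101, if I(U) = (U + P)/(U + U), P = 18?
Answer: -759/2 ≈ -379.50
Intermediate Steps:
I(U) = (18 + U)/(2*U) (I(U) = (U + 18)/(U + U) = (18 + U)/((2*U)) = (18 + U)*(1/(2*U)) = (18 + U)/(2*U))
(I(1) - 288) - 101 = ((½)*(18 + 1)/1 - 288) - 101 = ((½)*1*19 - 288) - 101 = (19/2 - 288) - 101 = -557/2 - 101 = -759/2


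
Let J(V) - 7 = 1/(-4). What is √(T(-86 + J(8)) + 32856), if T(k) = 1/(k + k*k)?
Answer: 2*√80865243788858/99221 ≈ 181.26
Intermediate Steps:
J(V) = 27/4 (J(V) = 7 + 1/(-4) = 7 - ¼ = 27/4)
T(k) = 1/(k + k²)
√(T(-86 + J(8)) + 32856) = √(1/((-86 + 27/4)*(1 + (-86 + 27/4))) + 32856) = √(1/((-317/4)*(1 - 317/4)) + 32856) = √(-4/(317*(-313/4)) + 32856) = √(-4/317*(-4/313) + 32856) = √(16/99221 + 32856) = √(3260005192/99221) = 2*√80865243788858/99221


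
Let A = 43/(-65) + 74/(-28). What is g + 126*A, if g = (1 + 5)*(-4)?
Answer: -28623/65 ≈ -440.35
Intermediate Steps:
A = -3007/910 (A = 43*(-1/65) + 74*(-1/28) = -43/65 - 37/14 = -3007/910 ≈ -3.3044)
g = -24 (g = 6*(-4) = -24)
g + 126*A = -24 + 126*(-3007/910) = -24 - 27063/65 = -28623/65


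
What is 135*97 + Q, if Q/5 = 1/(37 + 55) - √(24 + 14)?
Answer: 1204745/92 - 5*√38 ≈ 13064.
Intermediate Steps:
Q = 5/92 - 5*√38 (Q = 5*(1/(37 + 55) - √(24 + 14)) = 5*(1/92 - √38) = 5/92 - 5*√38 ≈ -30.768)
135*97 + Q = 135*97 + (5/92 - 5*√38) = 13095 + (5/92 - 5*√38) = 1204745/92 - 5*√38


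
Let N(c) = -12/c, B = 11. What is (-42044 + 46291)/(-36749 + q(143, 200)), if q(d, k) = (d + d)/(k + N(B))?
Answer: -4646218/40201833 ≈ -0.11557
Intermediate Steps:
q(d, k) = 2*d/(-12/11 + k) (q(d, k) = (d + d)/(k - 12/11) = (2*d)/(k - 12*1/11) = (2*d)/(k - 12/11) = (2*d)/(-12/11 + k) = 2*d/(-12/11 + k))
(-42044 + 46291)/(-36749 + q(143, 200)) = (-42044 + 46291)/(-36749 + 22*143/(-12 + 11*200)) = 4247/(-36749 + 22*143/(-12 + 2200)) = 4247/(-36749 + 22*143/2188) = 4247/(-36749 + 22*143*(1/2188)) = 4247/(-36749 + 1573/1094) = 4247/(-40201833/1094) = 4247*(-1094/40201833) = -4646218/40201833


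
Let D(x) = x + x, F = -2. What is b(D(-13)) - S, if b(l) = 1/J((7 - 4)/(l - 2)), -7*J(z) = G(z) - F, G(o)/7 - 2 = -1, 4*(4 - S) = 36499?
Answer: 328319/36 ≈ 9120.0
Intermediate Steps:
D(x) = 2*x
S = -36483/4 (S = 4 - ¼*36499 = 4 - 36499/4 = -36483/4 ≈ -9120.8)
G(o) = 7 (G(o) = 14 + 7*(-1) = 14 - 7 = 7)
J(z) = -9/7 (J(z) = -(7 - 1*(-2))/7 = -(7 + 2)/7 = -⅐*9 = -9/7)
b(l) = -7/9 (b(l) = 1/(-9/7) = -7/9)
b(D(-13)) - S = -7/9 - 1*(-36483/4) = -7/9 + 36483/4 = 328319/36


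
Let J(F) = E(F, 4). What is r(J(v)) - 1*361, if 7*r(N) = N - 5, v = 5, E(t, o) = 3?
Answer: -2529/7 ≈ -361.29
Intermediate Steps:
J(F) = 3
r(N) = -5/7 + N/7 (r(N) = (N - 5)/7 = (-5 + N)/7 = -5/7 + N/7)
r(J(v)) - 1*361 = (-5/7 + (⅐)*3) - 1*361 = (-5/7 + 3/7) - 361 = -2/7 - 361 = -2529/7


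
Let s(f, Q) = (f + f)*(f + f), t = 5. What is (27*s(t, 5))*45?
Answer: 121500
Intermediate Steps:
s(f, Q) = 4*f**2 (s(f, Q) = (2*f)*(2*f) = 4*f**2)
(27*s(t, 5))*45 = (27*(4*5**2))*45 = (27*(4*25))*45 = (27*100)*45 = 2700*45 = 121500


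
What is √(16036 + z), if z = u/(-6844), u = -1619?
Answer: 9*√2318341693/3422 ≈ 126.63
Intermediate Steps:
z = 1619/6844 (z = -1619/(-6844) = -1619*(-1/6844) = 1619/6844 ≈ 0.23656)
√(16036 + z) = √(16036 + 1619/6844) = √(109752003/6844) = 9*√2318341693/3422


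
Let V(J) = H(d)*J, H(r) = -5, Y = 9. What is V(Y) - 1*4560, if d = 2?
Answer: -4605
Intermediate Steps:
V(J) = -5*J
V(Y) - 1*4560 = -5*9 - 1*4560 = -45 - 4560 = -4605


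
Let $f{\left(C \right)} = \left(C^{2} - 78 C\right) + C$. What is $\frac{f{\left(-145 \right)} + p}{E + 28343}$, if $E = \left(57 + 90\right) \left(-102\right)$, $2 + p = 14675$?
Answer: $\frac{46863}{13349} \approx 3.5106$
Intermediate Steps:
$p = 14673$ ($p = -2 + 14675 = 14673$)
$f{\left(C \right)} = C^{2} - 77 C$
$E = -14994$ ($E = 147 \left(-102\right) = -14994$)
$\frac{f{\left(-145 \right)} + p}{E + 28343} = \frac{- 145 \left(-77 - 145\right) + 14673}{-14994 + 28343} = \frac{\left(-145\right) \left(-222\right) + 14673}{13349} = \left(32190 + 14673\right) \frac{1}{13349} = 46863 \cdot \frac{1}{13349} = \frac{46863}{13349}$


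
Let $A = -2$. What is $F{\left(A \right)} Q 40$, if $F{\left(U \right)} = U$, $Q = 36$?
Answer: $-2880$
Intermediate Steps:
$F{\left(A \right)} Q 40 = \left(-2\right) 36 \cdot 40 = \left(-72\right) 40 = -2880$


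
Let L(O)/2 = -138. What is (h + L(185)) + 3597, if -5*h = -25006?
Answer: 41611/5 ≈ 8322.2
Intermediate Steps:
h = 25006/5 (h = -⅕*(-25006) = 25006/5 ≈ 5001.2)
L(O) = -276 (L(O) = 2*(-138) = -276)
(h + L(185)) + 3597 = (25006/5 - 276) + 3597 = 23626/5 + 3597 = 41611/5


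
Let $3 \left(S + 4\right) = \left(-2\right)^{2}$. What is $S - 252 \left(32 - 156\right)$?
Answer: $\frac{93736}{3} \approx 31245.0$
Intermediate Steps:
$S = - \frac{8}{3}$ ($S = -4 + \frac{\left(-2\right)^{2}}{3} = -4 + \frac{1}{3} \cdot 4 = -4 + \frac{4}{3} = - \frac{8}{3} \approx -2.6667$)
$S - 252 \left(32 - 156\right) = - \frac{8}{3} - 252 \left(32 - 156\right) = - \frac{8}{3} - -31248 = - \frac{8}{3} + 31248 = \frac{93736}{3}$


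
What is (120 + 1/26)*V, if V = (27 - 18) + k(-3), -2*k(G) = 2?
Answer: 12484/13 ≈ 960.31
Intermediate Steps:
k(G) = -1 (k(G) = -½*2 = -1)
V = 8 (V = (27 - 18) - 1 = 9 - 1 = 8)
(120 + 1/26)*V = (120 + 1/26)*8 = (3121/26)*8 = 12484/13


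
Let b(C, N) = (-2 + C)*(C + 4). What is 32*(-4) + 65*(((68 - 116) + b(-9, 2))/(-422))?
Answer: -54471/422 ≈ -129.08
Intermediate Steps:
b(C, N) = (-2 + C)*(4 + C)
32*(-4) + 65*(((68 - 116) + b(-9, 2))/(-422)) = 32*(-4) + 65*(((68 - 116) + (-8 + (-9)² + 2*(-9)))/(-422)) = -128 + 65*((-48 + (-8 + 81 - 18))*(-1/422)) = -128 + 65*((-48 + 55)*(-1/422)) = -128 + 65*(7*(-1/422)) = -128 + 65*(-7/422) = -128 - 455/422 = -54471/422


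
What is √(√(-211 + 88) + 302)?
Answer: √(302 + I*√123) ≈ 17.381 + 0.319*I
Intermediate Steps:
√(√(-211 + 88) + 302) = √(√(-123) + 302) = √(I*√123 + 302) = √(302 + I*√123)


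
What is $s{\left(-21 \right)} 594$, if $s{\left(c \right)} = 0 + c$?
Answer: $-12474$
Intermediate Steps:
$s{\left(c \right)} = c$
$s{\left(-21 \right)} 594 = \left(-21\right) 594 = -12474$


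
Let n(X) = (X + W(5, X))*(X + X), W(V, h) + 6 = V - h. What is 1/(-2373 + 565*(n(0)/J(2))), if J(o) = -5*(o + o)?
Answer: -1/2373 ≈ -0.00042141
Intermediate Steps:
W(V, h) = -6 + V - h (W(V, h) = -6 + (V - h) = -6 + V - h)
J(o) = -10*o
n(X) = -2*X (n(X) = (X + (-6 + 5 - X))*(X + X) = (X + (-1 - X))*(2*X) = -2*X)
1/(-2373 + 565*(n(0)/J(2))) = 1/(-2373 + 565*((-2*0)/((-10*2)))) = 1/(-2373 + 565*(0/(-20))) = 1/(-2373 + 565*(0*(-1/20))) = 1/(-2373 + 565*0) = 1/(-2373 + 0) = 1/(-2373) = -1/2373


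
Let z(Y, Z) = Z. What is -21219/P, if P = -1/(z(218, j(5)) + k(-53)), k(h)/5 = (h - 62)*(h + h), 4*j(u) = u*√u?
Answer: 1293298050 + 106095*√5/4 ≈ 1.2934e+9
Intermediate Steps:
j(u) = u^(3/2)/4 (j(u) = (u*√u)/4 = u^(3/2)/4)
k(h) = 10*h*(-62 + h) (k(h) = 5*((h - 62)*(h + h)) = 5*((-62 + h)*(2*h)) = 5*(2*h*(-62 + h)) = 10*h*(-62 + h))
P = -1/(60950 + 5*√5/4) (P = -1/(5^(3/2)/4 + 10*(-53)*(-62 - 53)) = -1/((5*√5)/4 + 10*(-53)*(-115)) = -1/(5*√5/4 + 60950) = -1/(60950 + 5*√5/4) ≈ -1.6406e-5)
-21219/P = -21219/(-39008/2377537595 + 4*√5/11887687975)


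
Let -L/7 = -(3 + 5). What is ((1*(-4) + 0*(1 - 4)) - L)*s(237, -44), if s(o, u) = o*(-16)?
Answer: 227520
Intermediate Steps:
s(o, u) = -16*o
L = 56 (L = -(-7)*(3 + 5) = -(-7)*8 = -7*(-8) = 56)
((1*(-4) + 0*(1 - 4)) - L)*s(237, -44) = ((1*(-4) + 0*(1 - 4)) - 1*56)*(-16*237) = ((-4 + 0*(-3)) - 56)*(-3792) = ((-4 + 0) - 56)*(-3792) = (-4 - 56)*(-3792) = -60*(-3792) = 227520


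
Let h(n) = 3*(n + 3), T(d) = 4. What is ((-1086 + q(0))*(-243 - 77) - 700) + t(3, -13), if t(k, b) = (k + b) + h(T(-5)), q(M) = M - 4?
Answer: 348111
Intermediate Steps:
q(M) = -4 + M
h(n) = 9 + 3*n (h(n) = 3*(3 + n) = 9 + 3*n)
t(k, b) = 21 + b + k (t(k, b) = (k + b) + (9 + 3*4) = (b + k) + (9 + 12) = (b + k) + 21 = 21 + b + k)
((-1086 + q(0))*(-243 - 77) - 700) + t(3, -13) = ((-1086 + (-4 + 0))*(-243 - 77) - 700) + (21 - 13 + 3) = ((-1086 - 4)*(-320) - 700) + 11 = (-1090*(-320) - 700) + 11 = (348800 - 700) + 11 = 348100 + 11 = 348111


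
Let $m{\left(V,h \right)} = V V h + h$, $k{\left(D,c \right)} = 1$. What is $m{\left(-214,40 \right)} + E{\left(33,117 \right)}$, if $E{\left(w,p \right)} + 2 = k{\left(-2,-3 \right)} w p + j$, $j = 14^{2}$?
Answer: $1835935$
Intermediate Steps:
$j = 196$
$m{\left(V,h \right)} = h + h V^{2}$ ($m{\left(V,h \right)} = V^{2} h + h = h V^{2} + h = h + h V^{2}$)
$E{\left(w,p \right)} = 194 + p w$ ($E{\left(w,p \right)} = -2 + \left(1 w p + 196\right) = -2 + \left(w p + 196\right) = -2 + \left(p w + 196\right) = -2 + \left(196 + p w\right) = 194 + p w$)
$m{\left(-214,40 \right)} + E{\left(33,117 \right)} = 40 \left(1 + \left(-214\right)^{2}\right) + \left(194 + 117 \cdot 33\right) = 40 \left(1 + 45796\right) + \left(194 + 3861\right) = 40 \cdot 45797 + 4055 = 1831880 + 4055 = 1835935$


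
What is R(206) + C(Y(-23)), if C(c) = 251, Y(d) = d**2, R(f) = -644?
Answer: -393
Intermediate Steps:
R(206) + C(Y(-23)) = -644 + 251 = -393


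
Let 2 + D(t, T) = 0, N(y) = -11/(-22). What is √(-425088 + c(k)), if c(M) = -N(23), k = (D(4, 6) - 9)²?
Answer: I*√1700354/2 ≈ 651.99*I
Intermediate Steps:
N(y) = ½ (N(y) = -11*(-1/22) = ½)
D(t, T) = -2 (D(t, T) = -2 + 0 = -2)
k = 121 (k = (-2 - 9)² = (-11)² = 121)
c(M) = -½ (c(M) = -1*½ = -½)
√(-425088 + c(k)) = √(-425088 - ½) = √(-850177/2) = I*√1700354/2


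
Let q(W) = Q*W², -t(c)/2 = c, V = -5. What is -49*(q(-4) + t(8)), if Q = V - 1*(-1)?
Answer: 3920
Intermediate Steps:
t(c) = -2*c
Q = -4 (Q = -5 - 1*(-1) = -5 + 1 = -4)
q(W) = -4*W²
-49*(q(-4) + t(8)) = -49*(-4*(-4)² - 2*8) = -49*(-4*16 - 16) = -49*(-64 - 16) = -49*(-80) = 3920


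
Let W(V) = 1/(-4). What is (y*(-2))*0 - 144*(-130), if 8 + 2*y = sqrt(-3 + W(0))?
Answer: 18720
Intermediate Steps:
W(V) = -1/4
y = -4 + I*sqrt(13)/4 (y = -4 + sqrt(-3 - 1/4)/2 = -4 + sqrt(-13/4)/2 = -4 + (I*sqrt(13)/2)/2 = -4 + I*sqrt(13)/4 ≈ -4.0 + 0.90139*I)
(y*(-2))*0 - 144*(-130) = ((-4 + I*sqrt(13)/4)*(-2))*0 - 144*(-130) = (8 - I*sqrt(13)/2)*0 + 18720 = 0 + 18720 = 18720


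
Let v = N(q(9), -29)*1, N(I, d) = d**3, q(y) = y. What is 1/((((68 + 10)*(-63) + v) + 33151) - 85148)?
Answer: -1/81300 ≈ -1.2300e-5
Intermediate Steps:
v = -24389 (v = (-29)**3*1 = -24389*1 = -24389)
1/((((68 + 10)*(-63) + v) + 33151) - 85148) = 1/((((68 + 10)*(-63) - 24389) + 33151) - 85148) = 1/(((78*(-63) - 24389) + 33151) - 85148) = 1/(((-4914 - 24389) + 33151) - 85148) = 1/((-29303 + 33151) - 85148) = 1/(3848 - 85148) = 1/(-81300) = -1/81300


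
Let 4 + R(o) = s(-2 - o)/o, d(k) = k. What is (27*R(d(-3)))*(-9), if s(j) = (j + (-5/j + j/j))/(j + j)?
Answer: 1701/2 ≈ 850.50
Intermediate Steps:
s(j) = (1 + j - 5/j)/(2*j) (s(j) = (j + (-5/j + 1))/((2*j)) = (j + (1 - 5/j))*(1/(2*j)) = (1 + j - 5/j)*(1/(2*j)) = (1 + j - 5/j)/(2*j))
R(o) = -4 + (-7 + (-2 - o)**2 - o)/(2*o*(-2 - o)**2) (R(o) = -4 + ((-5 + (-2 - o) + (-2 - o)**2)/(2*(-2 - o)**2))/o = -4 + ((-7 + (-2 - o)**2 - o)/(2*(-2 - o)**2))/o = -4 + (-7 + (-2 - o)**2 - o)/(2*o*(-2 - o)**2))
(27*R(d(-3)))*(-9) = (27*((1/2)*(-7 + (2 - 3)**2 - 1*(-3) - 8*(-3)*(2 - 3)**2)/(-3*(2 - 3)**2)))*(-9) = (27*((1/2)*(-1/3)*(-7 + (-1)**2 + 3 - 8*(-3)*(-1)**2)/(-1)**2))*(-9) = (27*((1/2)*(-1/3)*1*(-7 + 1 + 3 - 8*(-3)*1)))*(-9) = (27*((1/2)*(-1/3)*1*(-7 + 1 + 3 + 24)))*(-9) = (27*((1/2)*(-1/3)*1*21))*(-9) = (27*(-7/2))*(-9) = -189/2*(-9) = 1701/2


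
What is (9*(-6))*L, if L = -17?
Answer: 918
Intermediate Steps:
(9*(-6))*L = (9*(-6))*(-17) = -54*(-17) = 918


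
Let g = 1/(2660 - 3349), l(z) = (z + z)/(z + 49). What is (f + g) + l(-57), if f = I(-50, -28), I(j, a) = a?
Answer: -37899/2756 ≈ -13.751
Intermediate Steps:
f = -28
l(z) = 2*z/(49 + z) (l(z) = (2*z)/(49 + z) = 2*z/(49 + z))
g = -1/689 (g = 1/(-689) = -1/689 ≈ -0.0014514)
(f + g) + l(-57) = (-28 - 1/689) + 2*(-57)/(49 - 57) = -19293/689 + 2*(-57)/(-8) = -19293/689 + 2*(-57)*(-⅛) = -19293/689 + 57/4 = -37899/2756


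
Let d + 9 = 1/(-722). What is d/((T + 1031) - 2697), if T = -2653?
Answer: 6499/3118318 ≈ 0.0020841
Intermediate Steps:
d = -6499/722 (d = -9 + 1/(-722) = -9 - 1/722 = -6499/722 ≈ -9.0014)
d/((T + 1031) - 2697) = -6499/(722*((-2653 + 1031) - 2697)) = -6499/(722*(-1622 - 2697)) = -6499/722/(-4319) = -6499/722*(-1/4319) = 6499/3118318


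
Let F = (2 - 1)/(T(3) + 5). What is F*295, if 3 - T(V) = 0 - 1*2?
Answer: 59/2 ≈ 29.500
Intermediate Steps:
T(V) = 5 (T(V) = 3 - (0 - 1*2) = 3 - (0 - 2) = 3 - 1*(-2) = 3 + 2 = 5)
F = 1/10 (F = (2 - 1)/(5 + 5) = 1/10 ≈ 0.10000)
F*295 = (1/10)*295 = 59/2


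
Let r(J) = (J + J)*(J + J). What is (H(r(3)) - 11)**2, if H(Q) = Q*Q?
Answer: 1651225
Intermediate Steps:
r(J) = 4*J**2 (r(J) = (2*J)*(2*J) = 4*J**2)
H(Q) = Q**2
(H(r(3)) - 11)**2 = ((4*3**2)**2 - 11)**2 = ((4*9)**2 - 11)**2 = (36**2 - 11)**2 = (1296 - 11)**2 = 1285**2 = 1651225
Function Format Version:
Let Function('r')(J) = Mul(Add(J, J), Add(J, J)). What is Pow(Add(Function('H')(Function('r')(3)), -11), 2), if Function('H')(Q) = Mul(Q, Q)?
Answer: 1651225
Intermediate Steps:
Function('r')(J) = Mul(4, Pow(J, 2)) (Function('r')(J) = Mul(Mul(2, J), Mul(2, J)) = Mul(4, Pow(J, 2)))
Function('H')(Q) = Pow(Q, 2)
Pow(Add(Function('H')(Function('r')(3)), -11), 2) = Pow(Add(Pow(Mul(4, Pow(3, 2)), 2), -11), 2) = Pow(Add(Pow(Mul(4, 9), 2), -11), 2) = Pow(Add(Pow(36, 2), -11), 2) = Pow(Add(1296, -11), 2) = Pow(1285, 2) = 1651225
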